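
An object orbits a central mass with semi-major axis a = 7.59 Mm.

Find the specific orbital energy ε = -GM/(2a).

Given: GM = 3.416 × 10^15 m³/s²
a = 7.59 Mm = 7.59 × 10^6 m
GM = 3.416 × 10^15 m³/s²
2a = 1.518 × 10^7 m
ε = −GM/(2a) = -2.25033 × 10^8 J/kg ≈ -225 MJ/kg

Final answer: -225 MJ/kg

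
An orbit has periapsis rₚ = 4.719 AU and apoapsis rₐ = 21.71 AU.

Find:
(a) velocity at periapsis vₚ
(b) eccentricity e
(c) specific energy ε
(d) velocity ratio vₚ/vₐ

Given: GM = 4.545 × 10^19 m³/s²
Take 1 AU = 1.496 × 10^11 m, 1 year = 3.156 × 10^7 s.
rₚ = 4.719 AU = 7.05962 × 10^11 m
rₐ = 21.71 AU = 3.24782 × 10^12 m
GM = 4.545 × 10^19 m³/s²
a = (rₚ + rₐ)/2 = 1.97689 × 10^12 m
e = (rₐ − rₚ)/(rₐ + rₚ) = (2.54185 × 10^12) / (3.95378 × 10^12) = 0.642892
(a) vₚ² = GM (2/rₚ − 1/a) = 4.545 × 10^19 × (2.83301 × 10^-12 − 5.05845 × 10^-13) = 1.0577 × 10^8 m²/s²;  vₚ = 10284.4 m/s ≈ 2.17 AU/year
(b) e = 0.642892 ≈ 0.6429
(c) 2a = 3.95378 × 10^12 m;  ε = −GM/(2a) = -1.14953 × 10^7 J/kg ≈ -11.5 MJ/kg
(d) vₚ/vₐ = rₐ/rₚ (angular momentum) = (3.24782 × 10^12) / (7.05962 × 10^11) = 4.60055 ≈ 4.601

Final answer:
(a) velocity at periapsis vₚ = 2.17 AU/year
(b) eccentricity e = 0.6429
(c) specific energy ε = -11.5 MJ/kg
(d) velocity ratio vₚ/vₐ = 4.601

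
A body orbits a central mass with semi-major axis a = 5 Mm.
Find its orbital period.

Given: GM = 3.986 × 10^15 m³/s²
a = 5 Mm = 5 × 10^6 m
GM = 3.986 × 10^15 m³/s²
a³ = 1.25 × 10^20 m³
T = 2π √(a³/GM) = 2π √((1.25 × 10^20) / (3.986 × 10^15)) = 2π × 177.087 s
T = 1112.67 s ≈ 18.54 minutes

Final answer: 18.54 minutes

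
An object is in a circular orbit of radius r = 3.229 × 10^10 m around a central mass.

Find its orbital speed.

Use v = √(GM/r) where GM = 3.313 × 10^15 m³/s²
r = 3.229 × 10^10 m
GM = 3.313 × 10^15 m³/s²
GM/r = (3.313 × 10^15) / (3.229 × 10^10) = 102601 m²/s²
v = √(GM/r) = 320.315 m/s ≈ 320.3 m/s

Final answer: 320.3 m/s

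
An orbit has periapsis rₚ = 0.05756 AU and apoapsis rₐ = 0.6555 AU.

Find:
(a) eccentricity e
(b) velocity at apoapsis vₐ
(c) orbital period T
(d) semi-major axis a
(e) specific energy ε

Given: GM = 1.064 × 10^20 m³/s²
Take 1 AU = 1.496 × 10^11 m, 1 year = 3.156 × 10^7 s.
rₚ = 0.05756 AU = 8.61098 × 10^9 m
rₐ = 0.6555 AU = 9.80628 × 10^10 m
GM = 1.064 × 10^20 m³/s²
a = (rₚ + rₐ)/2 = 5.33369 × 10^10 m
e = (rₐ − rₚ)/(rₐ + rₚ) = (8.94518 × 10^10) / (1.06674 × 10^11) = 0.838555
(a) e = 0.838555 ≈ 0.8386
(b) vₐ² = GM (2/rₐ − 1/a) = 1.064 × 10^20 × (2.03951 × 10^-11 − 1.87488 × 10^-11) = 1.75171 × 10^8 m²/s²;  vₐ = 13235.2 m/s ≈ 2.792 AU/year
(c) a³ = 1.51734 × 10^32 m³;  T = 2π √(a³/GM) = 2π × 1.19418 × 10^6 s = 7.50327 × 10^6 s ≈ 0.2377 years
(d) a = 5.33369 × 10^10 m ≈ 0.3565 AU
(e) 2a = 1.06674 × 10^11 m;  ε = −GM/(2a) = -9.97434 × 10^8 J/kg ≈ -997.4 MJ/kg

Final answer:
(a) eccentricity e = 0.8386
(b) velocity at apoapsis vₐ = 2.792 AU/year
(c) orbital period T = 0.2377 years
(d) semi-major axis a = 0.3565 AU
(e) specific energy ε = -997.4 MJ/kg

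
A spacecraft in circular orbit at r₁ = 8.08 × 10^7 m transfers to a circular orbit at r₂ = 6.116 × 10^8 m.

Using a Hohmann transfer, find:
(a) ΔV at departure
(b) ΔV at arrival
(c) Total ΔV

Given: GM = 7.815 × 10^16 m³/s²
r₁ = 8.08 × 10^7 m
r₂ = 6.116 × 10^8 m
GM = 7.815 × 10^16 m³/s²
Transfer ellipse: a_t = (r₁ + r₂)/2 = 3.462 × 10^8 m
Circular speed at r₁: v₁ = √(GM/r₁) = 31099.9 m/s
Transfer speed at r₁ (periapsis): v₁ₜ = √(GM(2/r₁ − 1/a_t)) = 41336.1 m/s
(a) ΔV₁ = v₁ₜ − v₁ = 10236.2 m/s ≈ 10.24 km/s
Circular speed at r₂: v₂ = √(GM/r₂) = 11304 m/s
Transfer speed at r₂ (apoapsis): v₂ₜ = √(GM(2/r₂ − 1/a_t)) = 5461.01 m/s
(b) ΔV₂ = v₂ − v₂ₜ = 5842.95 m/s ≈ 5.843 km/s
(c) ΔV_total = ΔV₁ + ΔV₂ = 16079.1 m/s ≈ 16.08 km/s

Final answer:
(a) ΔV₁ = 10.24 km/s
(b) ΔV₂ = 5.843 km/s
(c) ΔV_total = 16.08 km/s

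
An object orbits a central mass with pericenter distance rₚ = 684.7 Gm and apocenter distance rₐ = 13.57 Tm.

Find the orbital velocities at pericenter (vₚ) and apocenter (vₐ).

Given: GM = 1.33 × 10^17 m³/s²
rₚ = 684.7 Gm = 6.847 × 10^11 m
rₐ = 13.57 Tm = 1.357 × 10^13 m
GM = 1.33 × 10^17 m³/s²
a = (rₚ + rₐ)/2 = 7.12735 × 10^12 m
Vis-viva: v² = GM (2/r − 1/a)
vₚ² = 1.33 × 10^17 × (2.92099 × 10^-12 − 1.40305 × 10^-13) = 369831 m²/s²
vₚ = 608.137 m/s ≈ 608.1 m/s
vₐ² = 1.33 × 10^17 × (1.47384 × 10^-13 − 1.40305 × 10^-13) = 941.551 m²/s²
vₐ = 30.6847 m/s ≈ 30.68 m/s

Final answer: vₚ = 608.1 m/s, vₐ = 30.68 m/s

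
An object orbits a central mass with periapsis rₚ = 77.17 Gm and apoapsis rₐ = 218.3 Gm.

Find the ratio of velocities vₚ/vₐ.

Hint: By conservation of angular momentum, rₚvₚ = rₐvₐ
rₚ = 77.17 Gm = 7.717 × 10^10 m
rₐ = 218.3 Gm = 2.183 × 10^11 m
rₚvₚ = rₐvₐ  ⇒  vₚ/vₐ = rₐ/rₚ
vₚ/vₐ = (2.183 × 10^11) / (7.717 × 10^10) = 2.82882

Final answer: vₚ/vₐ = 2.829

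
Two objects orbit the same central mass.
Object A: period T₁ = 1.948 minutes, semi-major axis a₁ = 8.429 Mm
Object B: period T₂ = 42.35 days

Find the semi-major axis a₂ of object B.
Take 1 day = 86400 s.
T₁ = 1.948 minutes = 116.88 s
T₂ = 42.35 days = 3.65904 × 10^6 s
a₁ = 8.429 Mm = 8.429 × 10^6 m
Kepler's third law: (T₂/T₁)² = (a₂/a₁)³  ⇒  a₂ = a₁ (T₂/T₁)^(2/3)
T₂/T₁ = 31306
(T₂/T₁)^(2/3) = 993.31
a₂ = 8.429 × 10^6 m × 993.31 = 8.37261 × 10^9 m ≈ 8.373 Gm

Final answer: a₂ = 8.373 Gm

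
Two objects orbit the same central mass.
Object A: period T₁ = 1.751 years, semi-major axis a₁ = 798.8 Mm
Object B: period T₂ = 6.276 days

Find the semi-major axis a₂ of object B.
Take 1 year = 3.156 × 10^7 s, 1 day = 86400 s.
T₁ = 1.751 years = 5.52616 × 10^7 s
T₂ = 6.276 days = 542246 s
a₁ = 798.8 Mm = 7.988 × 10^8 m
Kepler's third law: (T₂/T₁)² = (a₂/a₁)³  ⇒  a₂ = a₁ (T₂/T₁)^(2/3)
T₂/T₁ = 0.00981236
(T₂/T₁)^(2/3) = 0.0458334
a₂ = 7.988 × 10^8 m × 0.0458334 = 3.66117 × 10^7 m ≈ 36.61 Mm

Final answer: a₂ = 36.61 Mm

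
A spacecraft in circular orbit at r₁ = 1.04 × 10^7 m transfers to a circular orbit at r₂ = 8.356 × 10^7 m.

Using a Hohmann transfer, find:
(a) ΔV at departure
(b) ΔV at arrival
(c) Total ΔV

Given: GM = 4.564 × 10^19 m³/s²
r₁ = 1.04 × 10^7 m
r₂ = 8.356 × 10^7 m
GM = 4.564 × 10^19 m³/s²
Transfer ellipse: a_t = (r₁ + r₂)/2 = 4.698 × 10^7 m
Circular speed at r₁: v₁ = √(GM/r₁) = 2.09487 × 10^6 m/s
Transfer speed at r₁ (periapsis): v₁ₜ = √(GM(2/r₁ − 1/a_t)) = 2.79382 × 10^6 m/s
(a) ΔV₁ = v₁ₜ − v₁ = 698957 m/s ≈ 699 km/s
Circular speed at r₂: v₂ = √(GM/r₂) = 739050 m/s
Transfer speed at r₂ (apoapsis): v₂ₜ = √(GM(2/r₂ − 1/a_t)) = 347723 m/s
(b) ΔV₂ = v₂ − v₂ₜ = 391326 m/s ≈ 391.3 km/s
(c) ΔV_total = ΔV₁ + ΔV₂ = 1.09028 × 10^6 m/s ≈ 1090 km/s

Final answer:
(a) ΔV₁ = 699 km/s
(b) ΔV₂ = 391.3 km/s
(c) ΔV_total = 1090 km/s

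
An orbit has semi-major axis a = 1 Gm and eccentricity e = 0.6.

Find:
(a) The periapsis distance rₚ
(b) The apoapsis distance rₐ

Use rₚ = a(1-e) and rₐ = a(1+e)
a = 1 Gm = 1 × 10^9 m
e = 0.6:  1 − e = 0.4,  1 + e = 1.6
(a) rₚ = a(1 − e) = 1 × 10^9 m × 0.4 = 4 × 10^8 m ≈ 400 Mm
(b) rₐ = a(1 + e) = 1 × 10^9 m × 1.6 = 1.6 × 10^9 m ≈ 1.6 Gm

Final answer:
(a) rₚ = 400 Mm
(b) rₐ = 1.6 Gm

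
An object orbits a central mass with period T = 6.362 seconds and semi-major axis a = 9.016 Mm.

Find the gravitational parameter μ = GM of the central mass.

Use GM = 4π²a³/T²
T = 6.362 seconds
a = 9.016 Mm = 9.016 × 10^6 m
a³ = 7.32895 × 10^20 m³
T² = 40.475 s²
GM = 4π² × (7.32895 × 10^20) / 40.475 = 7.14849 × 10^20 m³/s²
GM ≈ 7.148 × 10^20 m³/s²

Final answer: GM = 7.148 × 10^20 m³/s²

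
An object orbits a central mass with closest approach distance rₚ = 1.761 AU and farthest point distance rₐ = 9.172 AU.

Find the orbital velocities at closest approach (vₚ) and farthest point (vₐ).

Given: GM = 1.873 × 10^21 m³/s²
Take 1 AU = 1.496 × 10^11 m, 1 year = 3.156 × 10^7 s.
rₚ = 1.761 AU = 2.63446 × 10^11 m
rₐ = 9.172 AU = 1.37213 × 10^12 m
GM = 1.873 × 10^21 m³/s²
a = (rₚ + rₐ)/2 = 8.17788 × 10^11 m
Vis-viva: v² = GM (2/r − 1/a)
vₚ² = 1.873 × 10^21 × (7.5917 × 10^-12 − 1.22281 × 10^-12) = 1.19289 × 10^10 m²/s²
vₚ = 109220 m/s ≈ 23.04 AU/year
vₐ² = 1.873 × 10^21 × (1.45759 × 10^-12 − 1.22281 × 10^-12) = 4.39736 × 10^8 m²/s²
vₐ = 20969.9 m/s ≈ 4.424 AU/year

Final answer: vₚ = 23.04 AU/year, vₐ = 4.424 AU/year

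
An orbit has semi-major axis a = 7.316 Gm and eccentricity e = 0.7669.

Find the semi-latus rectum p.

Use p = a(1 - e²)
a = 7.316 Gm = 7.316 × 10^9 m
e = 0.7669,  e² = 0.588136,  1 − e² = 0.411864
p = a(1 − e²) = 7.316 × 10^9 m × 0.411864 = 3.0132 × 10^9 m ≈ 3.013 Gm

Final answer: p = 3.013 Gm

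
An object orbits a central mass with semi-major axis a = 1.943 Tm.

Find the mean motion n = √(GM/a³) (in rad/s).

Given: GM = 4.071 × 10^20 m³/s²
a = 1.943 Tm = 1.943 × 10^12 m
GM = 4.071 × 10^20 m³/s²
a³ = 7.33531 × 10^36 m³
GM/a³ = (4.071 × 10^20) / (7.33531 × 10^36) = 5.54987 × 10^-17 s⁻²
n = √(GM/a³) = 7.44974 × 10^-9 rad/s ≈ 7.45 × 10^-9 rad/s

Final answer: n = 7.45 × 10^-9 rad/s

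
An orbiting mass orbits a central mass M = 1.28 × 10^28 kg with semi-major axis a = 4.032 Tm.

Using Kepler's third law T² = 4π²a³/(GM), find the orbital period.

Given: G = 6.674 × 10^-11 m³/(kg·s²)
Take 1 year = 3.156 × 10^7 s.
M = 1.28 × 10^28 kg
GM = G × M = 6.674 × 10^-11 × 1.28 × 10^28 = 8.54272 × 10^17 m³/s²
a = 4.032 Tm = 4.032 × 10^12 m
a³ = 6.55483 × 10^37 m³
T = 2π √(a³/GM) = 2π √((6.55483 × 10^37) / (8.54272 × 10^17)) = 2π × 8.75957 × 10^9 s
T = 5.5038 × 10^10 s ≈ 1744 years

Final answer: 1744 years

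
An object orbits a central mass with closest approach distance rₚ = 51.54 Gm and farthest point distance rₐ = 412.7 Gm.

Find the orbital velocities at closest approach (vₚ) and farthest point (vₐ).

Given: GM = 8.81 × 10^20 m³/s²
rₚ = 51.54 Gm = 5.154 × 10^10 m
rₐ = 412.7 Gm = 4.127 × 10^11 m
GM = 8.81 × 10^20 m³/s²
a = (rₚ + rₐ)/2 = 2.3212 × 10^11 m
Vis-viva: v² = GM (2/r − 1/a)
vₚ² = 8.81 × 10^20 × (3.88048 × 10^-11 − 4.30812 × 10^-12) = 3.03916 × 10^10 m²/s²
vₚ = 174332 m/s ≈ 174.3 km/s
vₐ² = 8.81 × 10^20 × (4.84614 × 10^-12 − 4.30812 × 10^-12) = 4.73994 × 10^8 m²/s²
vₐ = 21771.4 m/s ≈ 21.77 km/s

Final answer: vₚ = 174.3 km/s, vₐ = 21.77 km/s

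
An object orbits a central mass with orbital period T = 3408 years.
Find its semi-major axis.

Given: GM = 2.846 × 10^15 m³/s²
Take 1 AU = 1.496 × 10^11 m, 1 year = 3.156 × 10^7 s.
T = 3408 years = 1.07556 × 10^11 s
GM = 2.846 × 10^15 m³/s²
Kepler's third law: a³ = GM T² / (4π²)
T² = 1.15684 × 10^22 s²
a³ = (2.846 × 10^15) × (1.15684 × 10^22) / (4π²) = 8.33966 × 10^35 m³
a = (a³)^(1/3) = 9.41274 × 10^11 m ≈ 6.292 AU

Final answer: 6.292 AU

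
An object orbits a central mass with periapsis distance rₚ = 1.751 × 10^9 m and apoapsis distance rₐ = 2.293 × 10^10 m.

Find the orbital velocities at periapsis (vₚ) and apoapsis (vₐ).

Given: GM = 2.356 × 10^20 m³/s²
rₚ = 1.751 × 10^9 m
rₐ = 2.293 × 10^10 m
GM = 2.356 × 10^20 m³/s²
a = (rₚ + rₐ)/2 = 1.23405 × 10^10 m
Vis-viva: v² = GM (2/r − 1/a)
vₚ² = 2.356 × 10^20 × (1.1422 × 10^-9 − 8.1034 × 10^-11) = 2.50012 × 10^11 m²/s²
vₚ = 500012 m/s ≈ 500 km/s
vₐ² = 2.356 × 10^20 × (8.7222 × 10^-11 − 8.1034 × 10^-11) = 1.45789 × 10^9 m²/s²
vₐ = 38182.3 m/s ≈ 38.18 km/s

Final answer: vₚ = 500 km/s, vₐ = 38.18 km/s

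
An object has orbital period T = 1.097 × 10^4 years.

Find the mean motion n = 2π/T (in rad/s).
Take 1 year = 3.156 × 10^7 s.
T = 1.097 × 10^4 years = 3.46213 × 10^11 s
n = 2π / (3.46213 × 10^11 s) = 1.81483 × 10^-11 rad/s ≈ 1.815 × 10^-11 rad/s

Final answer: n = 1.815 × 10^-11 rad/s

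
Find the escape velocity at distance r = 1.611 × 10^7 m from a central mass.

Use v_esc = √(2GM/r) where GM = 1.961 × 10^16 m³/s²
r = 1.611 × 10^7 m
GM = 1.961 × 10^16 m³/s²
2GM/r = 2 × (1.961 × 10^16) / (1.611 × 10^7) = 2.43451 × 10^9 m²/s²
v_esc = √(2GM/r) = 49340.8 m/s ≈ 49.34 km/s

Final answer: 49.34 km/s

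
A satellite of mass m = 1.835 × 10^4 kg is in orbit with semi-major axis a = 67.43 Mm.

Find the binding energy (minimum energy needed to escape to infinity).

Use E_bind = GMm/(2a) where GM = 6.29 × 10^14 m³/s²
a = 67.43 Mm = 6.743 × 10^7 m
GM = 6.29 × 10^14 m³/s²
m = 1.835 × 10^4 kg
GMm = 6.29 × 10^14 × 18350 = 1.15422 × 10^19 m³·kg/s²
2a = 1.3486 × 10^8 m
E_bind = GMm/(2a) = 8.55862 × 10^10 J ≈ 85.59 GJ

Final answer: 85.59 GJ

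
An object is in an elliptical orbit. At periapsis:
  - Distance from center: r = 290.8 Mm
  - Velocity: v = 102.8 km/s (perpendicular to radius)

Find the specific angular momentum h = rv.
r = 290.8 Mm = 2.908 × 10^8 m
v = 102.8 km/s = 102800 m/s
h = rv = 2.908 × 10^8 × 102800 = 2.98942 × 10^13 m²/s ≈ 2.989 × 10^13 m²/s

Final answer: h = 2.989 × 10^13 m²/s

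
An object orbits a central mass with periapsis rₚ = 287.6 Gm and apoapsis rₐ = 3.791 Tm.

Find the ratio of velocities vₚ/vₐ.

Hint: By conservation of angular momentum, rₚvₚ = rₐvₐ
rₚ = 287.6 Gm = 2.876 × 10^11 m
rₐ = 3.791 Tm = 3.791 × 10^12 m
rₚvₚ = rₐvₐ  ⇒  vₚ/vₐ = rₐ/rₚ
vₚ/vₐ = (3.791 × 10^12) / (2.876 × 10^11) = 13.1815

Final answer: vₚ/vₐ = 13.18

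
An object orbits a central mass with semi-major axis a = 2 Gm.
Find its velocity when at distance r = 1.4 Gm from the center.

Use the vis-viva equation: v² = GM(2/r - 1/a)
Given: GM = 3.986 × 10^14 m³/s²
a = 2 Gm = 2 × 10^9 m
r = 1.4 Gm = 1.4 × 10^9 m
GM = 3.986 × 10^14 m³/s²
2/r − 1/a = 1.42857 × 10^-9 − 5 × 10^-10 = 9.28571 × 10^-10 m⁻¹
v² = GM (2/r − 1/a) = 370129 m²/s²
v = 608.382 m/s ≈ 608.4 m/s

Final answer: 608.4 m/s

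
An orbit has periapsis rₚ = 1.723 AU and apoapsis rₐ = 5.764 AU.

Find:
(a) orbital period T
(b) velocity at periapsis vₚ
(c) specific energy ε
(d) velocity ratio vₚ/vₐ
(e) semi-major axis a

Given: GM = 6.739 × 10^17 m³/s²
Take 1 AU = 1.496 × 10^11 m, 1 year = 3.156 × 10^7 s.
rₚ = 1.723 AU = 2.57761 × 10^11 m
rₐ = 5.764 AU = 8.62294 × 10^11 m
GM = 6.739 × 10^17 m³/s²
a = (rₚ + rₐ)/2 = 5.60028 × 10^11 m
e = (rₐ − rₚ)/(rₐ + rₚ) = (6.04534 × 10^11) / (1.12006 × 10^12) = 0.539736
(a) a³ = 1.75642 × 10^35 m³;  T = 2π √(a³/GM) = 2π × 5.10524 × 10^8 s = 3.20772 × 10^9 s ≈ 101.6 years
(b) vₚ² = GM (2/rₚ − 1/a) = 6.739 × 10^17 × (7.75913 × 10^-12 − 1.78563 × 10^-12) = 4.02555 × 10^6 m²/s²;  vₚ = 2006.38 m/s ≈ 0.4233 AU/year
(c) 2a = 1.12006 × 10^12 m;  ε = −GM/(2a) = -601667 J/kg ≈ -601.7 kJ/kg
(d) vₚ/vₐ = rₐ/rₚ (angular momentum) = (8.62294 × 10^11) / (2.57761 × 10^11) = 3.34533 ≈ 3.345
(e) a = 5.60028 × 10^11 m ≈ 3.744 AU

Final answer:
(a) orbital period T = 101.6 years
(b) velocity at periapsis vₚ = 0.4233 AU/year
(c) specific energy ε = -601.7 kJ/kg
(d) velocity ratio vₚ/vₐ = 3.345
(e) semi-major axis a = 3.744 AU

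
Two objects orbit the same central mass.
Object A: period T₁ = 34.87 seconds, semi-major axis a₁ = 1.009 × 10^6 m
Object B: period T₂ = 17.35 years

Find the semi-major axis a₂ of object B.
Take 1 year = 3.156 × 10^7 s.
T₁ = 34.87 seconds
T₂ = 17.35 years = 5.47566 × 10^8 s
a₁ = 1.009 × 10^6 m
Kepler's third law: (T₂/T₁)² = (a₂/a₁)³  ⇒  a₂ = a₁ (T₂/T₁)^(2/3)
T₂/T₁ = 1.57031 × 10^7
(T₂/T₁)^(2/3) = 62708
a₂ = 1.009 × 10^6 m × 62708 = 6.32724 × 10^10 m ≈ 6.327 × 10^10 m

Final answer: a₂ = 6.327 × 10^10 m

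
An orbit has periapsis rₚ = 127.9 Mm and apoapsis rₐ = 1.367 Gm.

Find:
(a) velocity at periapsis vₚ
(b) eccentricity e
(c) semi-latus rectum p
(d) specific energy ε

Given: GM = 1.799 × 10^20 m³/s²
rₚ = 127.9 Mm = 1.279 × 10^8 m
rₐ = 1.367 Gm = 1.367 × 10^9 m
GM = 1.799 × 10^20 m³/s²
a = (rₚ + rₐ)/2 = 7.4745 × 10^8 m
e = (rₐ − rₚ)/(rₐ + rₚ) = (1.2391 × 10^9) / (1.4949 × 10^9) = 0.828885
(a) vₚ² = GM (2/rₚ − 1/a) = 1.799 × 10^20 × (1.56372 × 10^-8 − 1.33788 × 10^-9) = 2.57245 × 10^12 m²/s²;  vₚ = 1.60389 × 10^6 m/s ≈ 1604 km/s
(b) e = 0.828885 ≈ 0.8289
(c) 1 − e² = 0.31295;  p = a(1 − e²) = 7.4745 × 10^8 × 0.31295 = 2.33914 × 10^8 m ≈ 233.9 Mm
(d) 2a = 1.4949 × 10^9 m;  ε = −GM/(2a) = -1.20342 × 10^11 J/kg ≈ -120.3 GJ/kg

Final answer:
(a) velocity at periapsis vₚ = 1604 km/s
(b) eccentricity e = 0.8289
(c) semi-latus rectum p = 233.9 Mm
(d) specific energy ε = -120.3 GJ/kg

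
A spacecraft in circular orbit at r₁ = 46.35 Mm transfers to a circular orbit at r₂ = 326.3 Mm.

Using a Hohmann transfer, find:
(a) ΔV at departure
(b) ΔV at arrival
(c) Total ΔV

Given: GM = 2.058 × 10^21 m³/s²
r₁ = 46.35 Mm = 4.635 × 10^7 m
r₂ = 326.3 Mm = 3.263 × 10^8 m
GM = 2.058 × 10^21 m³/s²
Transfer ellipse: a_t = (r₁ + r₂)/2 = 1.86325 × 10^8 m
Circular speed at r₁: v₁ = √(GM/r₁) = 6.66343 × 10^6 m/s
Transfer speed at r₁ (periapsis): v₁ₜ = √(GM(2/r₁ − 1/a_t)) = 8.81801 × 10^6 m/s
(a) ΔV₁ = v₁ₜ − v₁ = 2.15458 × 10^6 m/s ≈ 2155 km/s
Circular speed at r₂: v₂ = √(GM/r₂) = 2.51139 × 10^6 m/s
Transfer speed at r₂ (apoapsis): v₂ₜ = √(GM(2/r₂ − 1/a_t)) = 1.25257 × 10^6 m/s
(b) ΔV₂ = v₂ − v₂ₜ = 1.25882 × 10^6 m/s ≈ 1259 km/s
(c) ΔV_total = ΔV₁ + ΔV₂ = 3.4134 × 10^6 m/s ≈ 3413 km/s

Final answer:
(a) ΔV₁ = 2155 km/s
(b) ΔV₂ = 1259 km/s
(c) ΔV_total = 3413 km/s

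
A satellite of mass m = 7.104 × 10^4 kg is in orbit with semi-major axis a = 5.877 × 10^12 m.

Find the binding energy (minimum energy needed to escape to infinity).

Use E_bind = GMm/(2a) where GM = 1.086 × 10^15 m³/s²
a = 5.877 × 10^12 m
GM = 1.086 × 10^15 m³/s²
m = 7.104 × 10^4 kg
GMm = 1.086 × 10^15 × 71040 = 7.71494 × 10^19 m³·kg/s²
2a = 1.1754 × 10^13 m
E_bind = GMm/(2a) = 6.56368 × 10^6 J ≈ 6.564 MJ

Final answer: 6.564 MJ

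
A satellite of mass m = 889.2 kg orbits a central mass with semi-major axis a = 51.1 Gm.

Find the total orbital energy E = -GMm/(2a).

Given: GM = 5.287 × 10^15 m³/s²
a = 51.1 Gm = 5.11 × 10^10 m
GM = 5.287 × 10^15 m³/s²
2a = 1.022 × 10^11 m
GMm = 5.287 × 10^15 × 889.2 = 4.7012 × 10^18 m³·kg/s²
E = −GMm/(2a) = -4.6 × 10^7 J ≈ -46 MJ

Final answer: -46 MJ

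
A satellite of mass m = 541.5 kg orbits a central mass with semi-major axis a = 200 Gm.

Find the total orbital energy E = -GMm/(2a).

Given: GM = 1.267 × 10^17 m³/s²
a = 200 Gm = 2 × 10^11 m
GM = 1.267 × 10^17 m³/s²
2a = 4 × 10^11 m
GMm = 1.267 × 10^17 × 541.5 = 6.8608 × 10^19 m³·kg/s²
E = −GMm/(2a) = -1.7152 × 10^8 J ≈ -171.5 MJ

Final answer: -171.5 MJ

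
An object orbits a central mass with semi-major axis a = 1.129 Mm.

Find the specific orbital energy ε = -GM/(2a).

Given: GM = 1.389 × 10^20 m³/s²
a = 1.129 Mm = 1.129 × 10^6 m
GM = 1.389 × 10^20 m³/s²
2a = 2.258 × 10^6 m
ε = −GM/(2a) = -6.15146 × 10^13 J/kg ≈ -6.151 × 10^4 GJ/kg

Final answer: -6.151 × 10^4 GJ/kg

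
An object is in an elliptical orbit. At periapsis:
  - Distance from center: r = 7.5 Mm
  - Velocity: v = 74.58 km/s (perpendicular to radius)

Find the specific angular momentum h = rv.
r = 7.5 Mm = 7.5 × 10^6 m
v = 74.58 km/s = 74580 m/s
h = rv = 7.5 × 10^6 × 74580 = 5.5935 × 10^11 m²/s ≈ 5.594 × 10^11 m²/s

Final answer: h = 5.594 × 10^11 m²/s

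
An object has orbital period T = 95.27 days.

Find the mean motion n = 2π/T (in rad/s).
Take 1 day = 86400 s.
T = 95.27 days = 8.23133 × 10^6 s
n = 2π / (8.23133 × 10^6 s) = 7.63326 × 10^-7 rad/s ≈ 7.633 × 10^-7 rad/s

Final answer: n = 7.633 × 10^-7 rad/s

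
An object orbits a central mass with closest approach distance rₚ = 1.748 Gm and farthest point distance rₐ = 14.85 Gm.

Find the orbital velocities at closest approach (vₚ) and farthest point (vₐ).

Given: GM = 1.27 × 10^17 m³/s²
rₚ = 1.748 Gm = 1.748 × 10^9 m
rₐ = 14.85 Gm = 1.485 × 10^10 m
GM = 1.27 × 10^17 m³/s²
a = (rₚ + rₐ)/2 = 8.299 × 10^9 m
Vis-viva: v² = GM (2/r − 1/a)
vₚ² = 1.27 × 10^17 × (1.14416 × 10^-9 − 1.20496 × 10^-10) = 1.30006 × 10^8 m²/s²
vₚ = 11402 m/s ≈ 11.4 km/s
vₐ² = 1.27 × 10^17 × (1.3468 × 10^-10 − 1.20496 × 10^-10) = 1.80133 × 10^6 m²/s²
vₐ = 1342.14 m/s ≈ 1.342 km/s

Final answer: vₚ = 11.4 km/s, vₐ = 1.342 km/s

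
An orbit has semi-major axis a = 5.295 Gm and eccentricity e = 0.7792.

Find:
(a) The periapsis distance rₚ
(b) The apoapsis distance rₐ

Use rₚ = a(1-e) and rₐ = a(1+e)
a = 5.295 Gm = 5.295 × 10^9 m
e = 0.7792:  1 − e = 0.2208,  1 + e = 1.7792
(a) rₚ = a(1 − e) = 5.295 × 10^9 m × 0.2208 = 1.16914 × 10^9 m ≈ 1.169 Gm
(b) rₐ = a(1 + e) = 5.295 × 10^9 m × 1.7792 = 9.42086 × 10^9 m ≈ 9.421 Gm

Final answer:
(a) rₚ = 1.169 Gm
(b) rₐ = 9.421 Gm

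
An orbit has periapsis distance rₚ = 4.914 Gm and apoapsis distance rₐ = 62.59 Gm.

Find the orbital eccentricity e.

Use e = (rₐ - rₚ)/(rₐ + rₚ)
rₚ = 4.914 Gm = 4.914 × 10^9 m
rₐ = 62.59 Gm = 6.259 × 10^10 m
rₐ − rₚ = 5.7676 × 10^10 m
rₐ + rₚ = 6.7504 × 10^10 m
e = (rₐ − rₚ)/(rₐ + rₚ) = 0.854409

Final answer: e = 0.8544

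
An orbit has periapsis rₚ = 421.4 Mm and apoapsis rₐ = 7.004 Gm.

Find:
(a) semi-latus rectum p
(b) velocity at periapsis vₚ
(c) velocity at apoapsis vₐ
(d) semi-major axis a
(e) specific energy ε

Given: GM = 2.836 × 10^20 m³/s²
rₚ = 421.4 Mm = 4.214 × 10^8 m
rₐ = 7.004 Gm = 7.004 × 10^9 m
GM = 2.836 × 10^20 m³/s²
a = (rₚ + rₐ)/2 = 3.7127 × 10^9 m
e = (rₐ − rₚ)/(rₐ + rₚ) = (6.5826 × 10^9) / (7.4254 × 10^9) = 0.886498
(a) 1 − e² = 0.214122;  p = a(1 − e²) = 3.7127 × 10^9 × 0.214122 = 7.9497 × 10^8 m ≈ 795 Mm
(b) vₚ² = GM (2/rₚ − 1/a) = 2.836 × 10^20 × (4.74608 × 10^-9 − 2.69346 × 10^-10) = 1.2696 × 10^12 m²/s²;  vₚ = 1.12677 × 10^6 m/s ≈ 1127 km/s
(c) vₐ² = GM (2/rₐ − 1/a) = 2.836 × 10^20 × (2.85551 × 10^-10 − 2.69346 × 10^-10) = 4.59584 × 10^9 m²/s²;  vₐ = 67792.6 m/s ≈ 67.79 km/s
(d) a = 3.7127 × 10^9 m ≈ 3.713 Gm
(e) 2a = 7.4254 × 10^9 m;  ε = −GM/(2a) = -3.81932 × 10^10 J/kg ≈ -38.19 GJ/kg

Final answer:
(a) semi-latus rectum p = 795 Mm
(b) velocity at periapsis vₚ = 1127 km/s
(c) velocity at apoapsis vₐ = 67.79 km/s
(d) semi-major axis a = 3.713 Gm
(e) specific energy ε = -38.19 GJ/kg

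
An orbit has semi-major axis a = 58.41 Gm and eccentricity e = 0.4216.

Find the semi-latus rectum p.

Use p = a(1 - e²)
a = 58.41 Gm = 5.841 × 10^10 m
e = 0.4216,  e² = 0.177747,  1 − e² = 0.822253
p = a(1 − e²) = 5.841 × 10^10 m × 0.822253 = 4.80278 × 10^10 m ≈ 48.03 Gm

Final answer: p = 48.03 Gm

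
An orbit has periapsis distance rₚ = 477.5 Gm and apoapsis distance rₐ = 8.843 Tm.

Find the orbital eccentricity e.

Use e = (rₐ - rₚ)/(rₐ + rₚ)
rₚ = 477.5 Gm = 4.775 × 10^11 m
rₐ = 8.843 Tm = 8.843 × 10^12 m
rₐ − rₚ = 8.3655 × 10^12 m
rₐ + rₚ = 9.3205 × 10^12 m
e = (rₐ − rₚ)/(rₐ + rₚ) = 0.897538

Final answer: e = 0.8975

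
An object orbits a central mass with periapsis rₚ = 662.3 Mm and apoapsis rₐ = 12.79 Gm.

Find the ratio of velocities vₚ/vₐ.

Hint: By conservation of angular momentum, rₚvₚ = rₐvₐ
rₚ = 662.3 Mm = 6.623 × 10^8 m
rₐ = 12.79 Gm = 1.279 × 10^10 m
rₚvₚ = rₐvₐ  ⇒  vₚ/vₐ = rₐ/rₚ
vₚ/vₐ = (1.279 × 10^10) / (6.623 × 10^8) = 19.3115

Final answer: vₚ/vₐ = 19.31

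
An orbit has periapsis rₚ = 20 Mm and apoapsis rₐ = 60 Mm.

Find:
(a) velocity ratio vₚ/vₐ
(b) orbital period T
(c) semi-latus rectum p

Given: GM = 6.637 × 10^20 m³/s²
rₚ = 20 Mm = 2 × 10^7 m
rₐ = 60 Mm = 6 × 10^7 m
GM = 6.637 × 10^20 m³/s²
a = (rₚ + rₐ)/2 = 4 × 10^7 m
e = (rₐ − rₚ)/(rₐ + rₚ) = (4 × 10^7) / (8 × 10^7) = 0.5
(a) vₚ/vₐ = rₐ/rₚ (angular momentum) = (6 × 10^7) / (2 × 10^7) = 3 ≈ 3
(b) a³ = 6.4 × 10^22 m³;  T = 2π √(a³/GM) = 2π × 9.81983 s = 61.6998 s ≈ 1.028 minutes
(c) 1 − e² = 0.75;  p = a(1 − e²) = 4 × 10^7 × 0.75 = 3 × 10^7 m ≈ 30 Mm

Final answer:
(a) velocity ratio vₚ/vₐ = 3
(b) orbital period T = 1.028 minutes
(c) semi-latus rectum p = 30 Mm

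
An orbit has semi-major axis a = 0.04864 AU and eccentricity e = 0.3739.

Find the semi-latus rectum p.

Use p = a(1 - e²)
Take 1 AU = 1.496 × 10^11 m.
a = 0.04864 AU = 7.27654 × 10^9 m
e = 0.3739,  e² = 0.139801,  1 − e² = 0.860199
p = a(1 − e²) = 7.27654 × 10^9 m × 0.860199 = 6.25927 × 10^9 m ≈ 0.04184 AU

Final answer: p = 0.04184 AU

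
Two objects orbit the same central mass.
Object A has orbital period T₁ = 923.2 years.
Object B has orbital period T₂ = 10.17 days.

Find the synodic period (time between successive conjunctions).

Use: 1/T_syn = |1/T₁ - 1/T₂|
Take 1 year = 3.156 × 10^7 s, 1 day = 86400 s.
T₁ = 923.2 years = 2.91362 × 10^10 s
T₂ = 10.17 days = 878688 s
1/T₁ = 3.43216 × 10^-11 s⁻¹
1/T₂ = 1.13806 × 10^-6 s⁻¹
|1/T₁ − 1/T₂| = 1.13803 × 10^-6 s⁻¹
T_syn = 1 / |1/T₁ − 1/T₂| = 878715 s ≈ 10.17 days

Final answer: T_syn = 10.17 days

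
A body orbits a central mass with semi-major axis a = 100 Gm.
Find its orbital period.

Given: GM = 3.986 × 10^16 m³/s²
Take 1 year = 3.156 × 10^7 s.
a = 100 Gm = 1 × 10^11 m
GM = 3.986 × 10^16 m³/s²
a³ = 1 × 10^33 m³
T = 2π √(a³/GM) = 2π √((1 × 10^33) / (3.986 × 10^16)) = 2π × 1.58391 × 10^8 s
T = 9.95202 × 10^8 s ≈ 31.53 years

Final answer: 31.53 years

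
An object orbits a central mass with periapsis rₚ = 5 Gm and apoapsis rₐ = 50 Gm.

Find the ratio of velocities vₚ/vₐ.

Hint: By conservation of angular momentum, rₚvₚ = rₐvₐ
rₚ = 5 Gm = 5 × 10^9 m
rₐ = 50 Gm = 5 × 10^10 m
rₚvₚ = rₐvₐ  ⇒  vₚ/vₐ = rₐ/rₚ
vₚ/vₐ = (5 × 10^10) / (5 × 10^9) = 10

Final answer: vₚ/vₐ = 10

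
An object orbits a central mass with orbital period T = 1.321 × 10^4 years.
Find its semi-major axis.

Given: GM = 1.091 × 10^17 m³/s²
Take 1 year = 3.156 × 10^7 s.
T = 1.321 × 10^4 years = 4.16908 × 10^11 s
GM = 1.091 × 10^17 m³/s²
Kepler's third law: a³ = GM T² / (4π²)
T² = 1.73812 × 10^23 s²
a³ = (1.091 × 10^17) × (1.73812 × 10^23) / (4π²) = 4.80335 × 10^38 m³
a = (a³)^(1/3) = 7.83156 × 10^12 m ≈ 7.832 Tm

Final answer: 7.832 Tm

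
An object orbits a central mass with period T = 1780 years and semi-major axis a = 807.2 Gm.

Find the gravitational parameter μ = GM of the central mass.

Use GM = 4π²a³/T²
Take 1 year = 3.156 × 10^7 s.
T = 1780 years = 5.61768 × 10^10 s
a = 807.2 Gm = 8.072 × 10^11 m
a³ = 5.25949 × 10^35 m³
T² = 3.15583 × 10^21 s²
GM = 4π² × (5.25949 × 10^35) / (3.15583 × 10^21) = 6.57944 × 10^15 m³/s²
GM ≈ 6.579 × 10^15 m³/s²

Final answer: GM = 6.579 × 10^15 m³/s²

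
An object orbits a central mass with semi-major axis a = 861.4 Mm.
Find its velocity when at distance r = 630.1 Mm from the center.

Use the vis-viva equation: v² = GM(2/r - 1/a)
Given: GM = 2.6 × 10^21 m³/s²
a = 861.4 Mm = 8.614 × 10^8 m
r = 630.1 Mm = 6.301 × 10^8 m
GM = 2.6 × 10^21 m³/s²
2/r − 1/a = 3.1741 × 10^-9 − 1.1609 × 10^-9 = 2.0132 × 10^-9 m⁻¹
v² = GM (2/r − 1/a) = 5.23432 × 10^12 m²/s²
v = 2.28786 × 10^6 m/s ≈ 2288 km/s

Final answer: 2288 km/s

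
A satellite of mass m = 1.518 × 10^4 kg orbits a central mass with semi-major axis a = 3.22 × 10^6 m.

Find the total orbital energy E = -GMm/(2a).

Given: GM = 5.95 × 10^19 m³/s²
a = 3.22 × 10^6 m
GM = 5.95 × 10^19 m³/s²
2a = 6.44 × 10^6 m
GMm = 5.95 × 10^19 × 15180 = 9.0321 × 10^23 m³·kg/s²
E = −GMm/(2a) = -1.4025 × 10^17 J ≈ -140.3 PJ

Final answer: -140.3 PJ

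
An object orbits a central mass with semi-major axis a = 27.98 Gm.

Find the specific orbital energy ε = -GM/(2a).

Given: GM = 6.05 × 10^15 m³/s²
a = 27.98 Gm = 2.798 × 10^10 m
GM = 6.05 × 10^15 m³/s²
2a = 5.596 × 10^10 m
ε = −GM/(2a) = -108113 J/kg ≈ -108.1 kJ/kg

Final answer: -108.1 kJ/kg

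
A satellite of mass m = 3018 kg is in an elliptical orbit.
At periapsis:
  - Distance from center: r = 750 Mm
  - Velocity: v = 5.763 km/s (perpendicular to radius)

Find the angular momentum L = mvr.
r = 750 Mm = 7.5 × 10^8 m
v = 5.763 km/s = 5763 m/s
vr = 5763 × 7.5 × 10^8 = 4.32225 × 10^12 m²/s
L = m × vr = 3018 × 4.32225 × 10^12 = 1.30446 × 10^16 kg·m²/s ≈ 1.304 × 10^16 kg·m²/s

Final answer: L = 1.304 × 10^16 kg·m²/s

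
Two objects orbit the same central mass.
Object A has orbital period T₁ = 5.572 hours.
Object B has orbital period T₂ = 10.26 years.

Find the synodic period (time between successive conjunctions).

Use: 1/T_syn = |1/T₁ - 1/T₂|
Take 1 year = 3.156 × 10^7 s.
T₁ = 5.572 hours = 20059.2 s
T₂ = 10.26 years = 3.23806 × 10^8 s
1/T₁ = 4.98524 × 10^-5 s⁻¹
1/T₂ = 3.08827 × 10^-9 s⁻¹
|1/T₁ − 1/T₂| = 4.98493 × 10^-5 s⁻¹
T_syn = 1 / |1/T₁ − 1/T₂| = 20060.4 s ≈ 5.572 hours

Final answer: T_syn = 5.572 hours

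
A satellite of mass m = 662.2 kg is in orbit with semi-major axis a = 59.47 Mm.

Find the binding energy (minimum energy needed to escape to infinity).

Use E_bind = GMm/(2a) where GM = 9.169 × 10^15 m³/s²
a = 59.47 Mm = 5.947 × 10^7 m
GM = 9.169 × 10^15 m³/s²
m = 662.2 kg
GMm = 9.169 × 10^15 × 662.2 = 6.07171 × 10^18 m³·kg/s²
2a = 1.1894 × 10^8 m
E_bind = GMm/(2a) = 5.10485 × 10^10 J ≈ 51.05 GJ

Final answer: 51.05 GJ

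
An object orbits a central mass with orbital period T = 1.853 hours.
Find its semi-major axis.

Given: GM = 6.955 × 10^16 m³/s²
T = 1.853 hours = 6670.8 s
GM = 6.955 × 10^16 m³/s²
Kepler's third law: a³ = GM T² / (4π²)
T² = 4.44996 × 10^7 s²
a³ = (6.955 × 10^16) × (4.44996 × 10^7) / (4π²) = 7.83959 × 10^22 m³
a = (a³)^(1/3) = 4.27987 × 10^7 m ≈ 42.8 Mm

Final answer: 42.8 Mm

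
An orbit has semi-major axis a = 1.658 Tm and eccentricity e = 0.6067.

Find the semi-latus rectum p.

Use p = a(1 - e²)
a = 1.658 Tm = 1.658 × 10^12 m
e = 0.6067,  e² = 0.368085,  1 − e² = 0.631915
p = a(1 − e²) = 1.658 × 10^12 m × 0.631915 = 1.04772 × 10^12 m ≈ 1.048 Tm

Final answer: p = 1.048 Tm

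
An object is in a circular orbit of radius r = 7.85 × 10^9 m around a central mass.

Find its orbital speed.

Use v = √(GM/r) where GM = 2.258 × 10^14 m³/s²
r = 7.85 × 10^9 m
GM = 2.258 × 10^14 m³/s²
GM/r = (2.258 × 10^14) / (7.85 × 10^9) = 28764.3 m²/s²
v = √(GM/r) = 169.601 m/s ≈ 169.6 m/s

Final answer: 169.6 m/s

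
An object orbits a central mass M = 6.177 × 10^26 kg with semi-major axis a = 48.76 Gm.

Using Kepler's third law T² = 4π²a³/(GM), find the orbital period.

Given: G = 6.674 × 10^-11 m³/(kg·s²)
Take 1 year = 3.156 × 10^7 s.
M = 6.177 × 10^26 kg
GM = G × M = 6.674 × 10^-11 × 6.177 × 10^26 = 4.12253 × 10^16 m³/s²
a = 48.76 Gm = 4.876 × 10^10 m
a³ = 1.15929 × 10^32 m³
T = 2π √(a³/GM) = 2π √((1.15929 × 10^32) / (4.12253 × 10^16)) = 2π × 5.3029 × 10^7 s
T = 3.33191 × 10^8 s ≈ 10.56 years

Final answer: 10.56 years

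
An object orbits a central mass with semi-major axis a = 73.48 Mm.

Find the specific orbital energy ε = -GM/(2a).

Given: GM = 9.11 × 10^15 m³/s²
a = 73.48 Mm = 7.348 × 10^7 m
GM = 9.11 × 10^15 m³/s²
2a = 1.4696 × 10^8 m
ε = −GM/(2a) = -6.19897 × 10^7 J/kg ≈ -61.99 MJ/kg

Final answer: -61.99 MJ/kg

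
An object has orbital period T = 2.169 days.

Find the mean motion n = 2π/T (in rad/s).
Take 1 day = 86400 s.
T = 2.169 days = 187402 s
n = 2π / 187402 s = 3.35279 × 10^-5 rad/s ≈ 3.353 × 10^-5 rad/s

Final answer: n = 3.353 × 10^-5 rad/s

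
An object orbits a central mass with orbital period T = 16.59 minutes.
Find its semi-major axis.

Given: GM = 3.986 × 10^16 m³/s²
T = 16.59 minutes = 995.4 s
GM = 3.986 × 10^16 m³/s²
Kepler's third law: a³ = GM T² / (4π²)
T² = 990821 s²
a³ = (3.986 × 10^16) × 990821 / (4π²) = 1.0004 × 10^21 m³
a = (a³)^(1/3) = 1.00013 × 10^7 m ≈ 10 Mm

Final answer: 10 Mm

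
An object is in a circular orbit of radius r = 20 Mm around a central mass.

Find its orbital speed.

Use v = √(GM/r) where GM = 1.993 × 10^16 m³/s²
r = 20 Mm = 2 × 10^7 m
GM = 1.993 × 10^16 m³/s²
GM/r = (1.993 × 10^16) / (2 × 10^7) = 9.965 × 10^8 m²/s²
v = √(GM/r) = 31567.4 m/s ≈ 31.57 km/s

Final answer: 31.57 km/s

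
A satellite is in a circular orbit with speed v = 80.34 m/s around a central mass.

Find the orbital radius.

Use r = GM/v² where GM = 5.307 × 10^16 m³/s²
v = 80.34 m/s
GM = 5.307 × 10^16 m³/s²
v² = 6454.52 m²/s²
r = GM/v² = (5.307 × 10^16) / 6454.52 = 8.22215 × 10^12 m ≈ 8.222 × 10^12 m

Final answer: 8.222 × 10^12 m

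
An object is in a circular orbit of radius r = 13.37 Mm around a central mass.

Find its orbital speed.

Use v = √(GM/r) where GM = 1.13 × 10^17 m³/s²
r = 13.37 Mm = 1.337 × 10^7 m
GM = 1.13 × 10^17 m³/s²
GM/r = (1.13 × 10^17) / (1.337 × 10^7) = 8.45176 × 10^9 m²/s²
v = √(GM/r) = 91933.4 m/s ≈ 91.93 km/s

Final answer: 91.93 km/s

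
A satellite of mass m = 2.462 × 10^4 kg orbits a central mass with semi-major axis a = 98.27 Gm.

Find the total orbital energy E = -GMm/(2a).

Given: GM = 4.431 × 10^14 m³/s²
a = 98.27 Gm = 9.827 × 10^10 m
GM = 4.431 × 10^14 m³/s²
2a = 1.9654 × 10^11 m
GMm = 4.431 × 10^14 × 24620 = 1.09091 × 10^19 m³·kg/s²
E = −GMm/(2a) = -5.55059 × 10^7 J ≈ -55.51 MJ

Final answer: -55.51 MJ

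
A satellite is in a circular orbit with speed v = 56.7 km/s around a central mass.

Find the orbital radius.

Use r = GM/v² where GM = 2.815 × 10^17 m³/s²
v = 56.7 km/s = 56700 m/s
GM = 2.815 × 10^17 m³/s²
v² = 3.21489 × 10^9 m²/s²
r = GM/v² = (2.815 × 10^17) / (3.21489 × 10^9) = 8.75613 × 10^7 m ≈ 87.56 Mm

Final answer: 87.56 Mm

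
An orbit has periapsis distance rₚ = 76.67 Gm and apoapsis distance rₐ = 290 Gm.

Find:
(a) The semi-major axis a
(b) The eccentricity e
rₚ = 76.67 Gm = 7.667 × 10^10 m
rₐ = 290 Gm = 2.9 × 10^11 m
(a) a = (rₚ + rₐ)/2 = 1.83335 × 10^11 m ≈ 183.3 Gm
(b) e = (rₐ − rₚ)/(rₐ + rₚ) = (2.1333 × 10^11) / (3.6667 × 10^11) = 0.581804

Final answer:
(a) a = 183.3 Gm
(b) e = 0.5818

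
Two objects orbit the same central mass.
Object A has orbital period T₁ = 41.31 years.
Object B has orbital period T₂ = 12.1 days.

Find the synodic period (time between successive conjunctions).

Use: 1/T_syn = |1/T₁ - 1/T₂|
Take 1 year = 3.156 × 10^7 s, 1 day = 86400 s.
T₁ = 41.31 years = 1.30374 × 10^9 s
T₂ = 12.1 days = 1.04544 × 10^6 s
1/T₁ = 7.67022 × 10^-10 s⁻¹
1/T₂ = 9.56535 × 10^-7 s⁻¹
|1/T₁ − 1/T₂| = 9.55768 × 10^-7 s⁻¹
T_syn = 1 / |1/T₁ − 1/T₂| = 1.04628 × 10^6 s ≈ 12.11 days

Final answer: T_syn = 12.11 days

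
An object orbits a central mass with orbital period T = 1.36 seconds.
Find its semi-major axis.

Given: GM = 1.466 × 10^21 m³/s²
T = 1.36 seconds
GM = 1.466 × 10^21 m³/s²
Kepler's third law: a³ = GM T² / (4π²)
T² = 1.8496 s²
a³ = (1.466 × 10^21) × 1.8496 / (4π²) = 6.86834 × 10^19 m³
a = (a³)^(1/3) = 4.09528 × 10^6 m ≈ 4.095 Mm

Final answer: 4.095 Mm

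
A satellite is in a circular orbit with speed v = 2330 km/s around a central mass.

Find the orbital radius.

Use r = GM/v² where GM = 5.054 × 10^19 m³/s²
v = 2330 km/s = 2.33 × 10^6 m/s
GM = 5.054 × 10^19 m³/s²
v² = 5.4289 × 10^12 m²/s²
r = GM/v² = (5.054 × 10^19) / (5.4289 × 10^12) = 9.30944 × 10^6 m ≈ 9.309 Mm

Final answer: 9.309 Mm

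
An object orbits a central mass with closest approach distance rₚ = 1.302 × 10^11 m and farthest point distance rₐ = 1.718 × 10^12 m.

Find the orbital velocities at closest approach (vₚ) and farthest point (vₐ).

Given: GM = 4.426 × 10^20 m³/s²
rₚ = 1.302 × 10^11 m
rₐ = 1.718 × 10^12 m
GM = 4.426 × 10^20 m³/s²
a = (rₚ + rₐ)/2 = 9.241 × 10^11 m
Vis-viva: v² = GM (2/r − 1/a)
vₚ² = 4.426 × 10^20 × (1.5361 × 10^-11 − 1.08213 × 10^-12) = 6.31982 × 10^9 m²/s²
vₚ = 79497.3 m/s ≈ 79.5 km/s
vₐ² = 4.426 × 10^20 × (1.16414 × 10^-12 − 1.08213 × 10^-12) = 3.62978 × 10^7 m²/s²
vₐ = 6024.77 m/s ≈ 6.025 km/s

Final answer: vₚ = 79.5 km/s, vₐ = 6.025 km/s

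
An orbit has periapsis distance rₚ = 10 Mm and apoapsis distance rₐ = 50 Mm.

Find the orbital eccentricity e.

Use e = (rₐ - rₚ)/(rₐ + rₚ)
rₚ = 10 Mm = 1 × 10^7 m
rₐ = 50 Mm = 5 × 10^7 m
rₐ − rₚ = 4 × 10^7 m
rₐ + rₚ = 6 × 10^7 m
e = (rₐ − rₚ)/(rₐ + rₚ) = 0.666667

Final answer: e = 0.6667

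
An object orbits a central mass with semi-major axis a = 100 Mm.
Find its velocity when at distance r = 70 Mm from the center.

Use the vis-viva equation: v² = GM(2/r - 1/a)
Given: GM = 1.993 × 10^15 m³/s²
a = 100 Mm = 1 × 10^8 m
r = 70 Mm = 7 × 10^7 m
GM = 1.993 × 10^15 m³/s²
2/r − 1/a = 2.85714 × 10^-8 − 1 × 10^-8 = 1.85714 × 10^-8 m⁻¹
v² = GM (2/r − 1/a) = 3.70129 × 10^7 m²/s²
v = 6083.82 m/s ≈ 6.084 km/s

Final answer: 6.084 km/s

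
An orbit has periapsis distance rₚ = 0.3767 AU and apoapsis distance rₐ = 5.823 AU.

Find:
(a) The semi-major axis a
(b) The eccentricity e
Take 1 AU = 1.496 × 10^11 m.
rₚ = 0.3767 AU = 5.63543 × 10^10 m
rₐ = 5.823 AU = 8.71121 × 10^11 m
(a) a = (rₚ + rₐ)/2 = 4.63738 × 10^11 m ≈ 3.1 AU
(b) e = (rₐ − rₚ)/(rₐ + rₚ) = (8.14766 × 10^11) / (9.27475 × 10^11) = 0.878478

Final answer:
(a) a = 3.1 AU
(b) e = 0.8785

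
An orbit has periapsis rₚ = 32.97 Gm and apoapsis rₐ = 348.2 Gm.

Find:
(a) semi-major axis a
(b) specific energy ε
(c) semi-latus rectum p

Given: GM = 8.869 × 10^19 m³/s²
rₚ = 32.97 Gm = 3.297 × 10^10 m
rₐ = 348.2 Gm = 3.482 × 10^11 m
GM = 8.869 × 10^19 m³/s²
a = (rₚ + rₐ)/2 = 1.90585 × 10^11 m
e = (rₐ − rₚ)/(rₐ + rₚ) = (3.1523 × 10^11) / (3.8117 × 10^11) = 0.827006
(a) a = 1.90585 × 10^11 m ≈ 190.6 Gm
(b) 2a = 3.8117 × 10^11 m;  ε = −GM/(2a) = -2.32678 × 10^8 J/kg ≈ -232.7 MJ/kg
(c) 1 − e² = 0.316061;  p = a(1 − e²) = 1.90585 × 10^11 × 0.316061 = 6.02364 × 10^10 m ≈ 60.24 Gm

Final answer:
(a) semi-major axis a = 190.6 Gm
(b) specific energy ε = -232.7 MJ/kg
(c) semi-latus rectum p = 60.24 Gm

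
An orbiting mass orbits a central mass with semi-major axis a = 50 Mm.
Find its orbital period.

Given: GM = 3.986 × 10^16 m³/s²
a = 50 Mm = 5 × 10^7 m
GM = 3.986 × 10^16 m³/s²
a³ = 1.25 × 10^23 m³
T = 2π √(a³/GM) = 2π √((1.25 × 10^23) / (3.986 × 10^16)) = 2π × 1770.87 s
T = 11126.7 s ≈ 3.091 hours

Final answer: 3.091 hours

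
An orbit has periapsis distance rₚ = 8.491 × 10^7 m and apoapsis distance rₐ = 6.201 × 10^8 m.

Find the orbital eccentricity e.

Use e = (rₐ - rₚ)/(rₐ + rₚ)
rₚ = 8.491 × 10^7 m
rₐ = 6.201 × 10^8 m
rₐ − rₚ = 5.3519 × 10^8 m
rₐ + rₚ = 7.0501 × 10^8 m
e = (rₐ − rₚ)/(rₐ + rₚ) = 0.759124

Final answer: e = 0.7591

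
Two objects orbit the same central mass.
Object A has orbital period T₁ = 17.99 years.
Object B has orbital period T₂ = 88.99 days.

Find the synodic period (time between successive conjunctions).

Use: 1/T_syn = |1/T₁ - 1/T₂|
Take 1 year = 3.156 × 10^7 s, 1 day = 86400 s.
T₁ = 17.99 years = 5.67764 × 10^8 s
T₂ = 88.99 days = 7.68874 × 10^6 s
1/T₁ = 1.76129 × 10^-9 s⁻¹
1/T₂ = 1.3006 × 10^-7 s⁻¹
|1/T₁ − 1/T₂| = 1.28299 × 10^-7 s⁻¹
T_syn = 1 / |1/T₁ − 1/T₂| = 7.79429 × 10^6 s ≈ 90.21 days

Final answer: T_syn = 90.21 days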